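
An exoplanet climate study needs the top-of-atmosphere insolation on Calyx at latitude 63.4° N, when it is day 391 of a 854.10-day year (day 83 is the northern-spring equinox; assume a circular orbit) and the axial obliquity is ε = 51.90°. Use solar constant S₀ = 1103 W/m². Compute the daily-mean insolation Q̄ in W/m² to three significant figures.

Q̄ ≈ 596 W/m²

Solar longitude: λ_s = 360° × (391 − 83)/854.10 = 129.821°.
sin δ = sin 51.90° × sin 129.821° = 0.60441, so δ = +37.186°.
cos H₀ = −tan(+63.4°) tan(+37.186°) = -1.5150 ≤ −1 ⇒ polar day, H₀ = π.
Bracket: H₀ sin φ sin δ + cos φ cos δ sin H₀ = 3.1416×0.89415×0.60441 + 0.44776×0.79668×0.00000 = 1.697825 + 0.000000 = 1.697825.
Q̄ = (S₀/π) × [bracket] = (1103/π) × 1.697825 = 596.1 W/m².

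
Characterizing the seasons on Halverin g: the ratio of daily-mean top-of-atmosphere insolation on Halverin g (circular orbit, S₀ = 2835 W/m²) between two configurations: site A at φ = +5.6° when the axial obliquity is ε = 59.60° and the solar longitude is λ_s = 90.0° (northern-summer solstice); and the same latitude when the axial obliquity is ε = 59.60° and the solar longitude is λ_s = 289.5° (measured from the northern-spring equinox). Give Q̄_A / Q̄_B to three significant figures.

Q̄_A / Q̄_B ≈ 1.40

— Configuration A (φ=+5.6°):
Solar declination: sin δ = sin ε · sin λ_s = sin 59.60° × sin 90.0° = 0.86251, so δ = +59.600°.
cos H₀ = −tan(+5.6°) tan(+59.600°) = -0.1671, H₀ = 1.7387 rad.
Bracket: H₀ sin φ sin δ + cos φ cos δ sin H₀ = 1.7387×0.09758×0.86251 + 0.99523×0.50603×0.98594 = 0.146335 + 0.496535 = 0.642870.
Q̄ = (S₀/π) × [bracket] = (2835/π) × 0.642870 = 580.13 W/m².
— Configuration B (φ=+5.6°):
Solar declination: sin δ = sin ε · sin λ_s = sin 59.60° × sin 289.5° = -0.81304, so δ = -54.394°.
cos H₀ = −tan(+5.6°) tan(-54.394°) = 0.1369, H₀ = 1.4334 rad.
Bracket: H₀ sin φ sin δ + cos φ cos δ sin H₀ = 1.4334×0.09758×-0.81304 + 0.99523×0.58221×0.99058 = -0.113721 + 0.573975 = 0.460254.
Q̄ = (S₀/π) × [bracket] = (2835/π) × 0.460254 = 415.34 W/m².
Ratio Q̄_A / Q̄_B = 580.13 / 415.34 = 1.397.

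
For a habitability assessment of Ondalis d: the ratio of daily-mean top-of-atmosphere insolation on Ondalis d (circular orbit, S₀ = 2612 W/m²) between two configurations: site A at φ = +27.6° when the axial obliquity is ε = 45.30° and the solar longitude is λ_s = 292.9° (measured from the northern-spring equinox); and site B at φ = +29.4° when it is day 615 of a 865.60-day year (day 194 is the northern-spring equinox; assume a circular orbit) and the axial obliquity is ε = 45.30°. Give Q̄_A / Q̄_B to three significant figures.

Q̄_A / Q̄_B ≈ 0.287

— Configuration A (φ=+27.6°):
Solar declination: sin δ = sin ε · sin λ_s = sin 45.30° × sin 292.9° = -0.65478, so δ = -40.903°.
cos H₀ = −tan(+27.6°) tan(-40.903°) = 0.4529, H₀ = 1.1008 rad.
Bracket: H₀ sin φ sin δ + cos φ cos δ sin H₀ = 1.1008×0.46330×-0.65478 + 0.88620×0.75582×0.89156 = -0.333938 + 0.597174 = 0.263236.
Q̄ = (S₀/π) × [bracket] = (2612/π) × 0.263236 = 218.86 W/m².
— Configuration B (φ=+29.4°):
Solar longitude: λ_s = 360° × (615 − 194)/865.60 = 175.092°.
sin δ = sin 45.30° × sin 175.092° = 0.06081, so δ = +3.486°.
cos H₀ = −tan(+29.4°) tan(+3.486°) = -0.0343, H₀ = 1.6051 rad.
Bracket: H₀ sin φ sin δ + cos φ cos δ sin H₀ = 1.6051×0.49090×0.06081 + 0.87121×0.99815×0.99941 = 0.047915 + 0.869085 = 0.917000.
Q̄ = (S₀/π) × [bracket] = (2612/π) × 0.917000 = 762.42 W/m².
Ratio Q̄_A / Q̄_B = 218.86 / 762.42 = 0.2871.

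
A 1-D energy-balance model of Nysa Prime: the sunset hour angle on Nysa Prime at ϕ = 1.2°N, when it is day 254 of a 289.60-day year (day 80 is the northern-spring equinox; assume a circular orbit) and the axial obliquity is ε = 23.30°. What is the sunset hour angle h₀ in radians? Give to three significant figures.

Solar longitude: L_s = 360° × (254 − 80)/289.60 = 216.298°.
sin δ = sin 23.30° × sin 216.298° = -0.23416, so δ = -13.542°.
cos h₀ = −tan ϕ · tan δ = −tan(+1.2°) × tan(-13.542°) = 0.0050, so h₀ = 1.5658 rad = 89.71°.

h₀ = 1.57 rad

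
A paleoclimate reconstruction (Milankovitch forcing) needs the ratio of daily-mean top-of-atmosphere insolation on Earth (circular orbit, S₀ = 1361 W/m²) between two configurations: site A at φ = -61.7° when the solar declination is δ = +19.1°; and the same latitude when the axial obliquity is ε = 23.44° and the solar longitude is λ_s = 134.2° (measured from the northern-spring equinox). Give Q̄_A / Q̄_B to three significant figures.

— Configuration A (φ=-61.7°):
cos H₀ = −tan(-61.7°) tan(+19.100°) = 0.6431, H₀ = 0.8722 rad.
Bracket: H₀ sin φ sin δ + cos φ cos δ sin H₀ = 0.8722×-0.88048×0.32722 + 0.47409×0.94495×0.76577 = -0.251290 + 0.343058 = 0.091768.
Q̄ = (S₀/π) × [bracket] = (1361/π) × 0.091768 = 39.756 W/m².
— Configuration B (φ=-61.7°):
Solar declination: sin δ = sin ε · sin λ_s = sin 23.44° × sin 134.2° = 0.28518, so δ = +16.570°.
cos H₀ = −tan(-61.7°) tan(+16.570°) = 0.5526, H₀ = 0.9853 rad.
Bracket: H₀ sin φ sin δ + cos φ cos δ sin H₀ = 0.9853×-0.88048×0.28518 + 0.47409×0.95847×0.83346 = -0.247404 + 0.378725 = 0.131321.
Q̄ = (S₀/π) × [bracket] = (1361/π) × 0.131321 = 56.891 W/m².
Ratio Q̄_A / Q̄_B = 39.756 / 56.891 = 0.6988.

Q̄_A / Q̄_B ≈ 0.699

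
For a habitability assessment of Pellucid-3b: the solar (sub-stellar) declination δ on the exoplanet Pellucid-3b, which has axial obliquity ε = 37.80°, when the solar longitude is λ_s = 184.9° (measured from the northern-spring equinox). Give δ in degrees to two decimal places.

sin δ = sin ε · sin λ_s = sin 37.80° × sin 184.9° = -0.052353.
δ = arcsin(-0.052353) = -3.00°.

δ = -3.00°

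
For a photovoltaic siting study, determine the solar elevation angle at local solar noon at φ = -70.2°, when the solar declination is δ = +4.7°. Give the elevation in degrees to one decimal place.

15.1°

At local noon the hour angle is zero, so the zenith angle equals |φ − δ| = |-70.2° − (+4.700°)| = 74.900°.
Elevation = 90° − 74.900° = 15.1°.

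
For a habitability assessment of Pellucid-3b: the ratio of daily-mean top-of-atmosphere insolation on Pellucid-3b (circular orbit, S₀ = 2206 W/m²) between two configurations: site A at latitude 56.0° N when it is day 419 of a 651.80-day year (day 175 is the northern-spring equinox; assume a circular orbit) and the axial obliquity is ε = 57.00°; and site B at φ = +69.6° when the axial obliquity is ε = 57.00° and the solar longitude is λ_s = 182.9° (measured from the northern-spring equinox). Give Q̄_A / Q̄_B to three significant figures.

— Configuration A (φ=+56.0°):
Solar longitude: λ_s = 360° × (419 − 175)/651.80 = 134.765°.
sin δ = sin 57.00° × sin 134.765° = 0.59545, so δ = +36.545°.
cos H₀ = −tan(+56.0°) tan(+36.545°) = -1.0988 ≤ −1 ⇒ polar day, H₀ = π.
Bracket: H₀ sin φ sin δ + cos φ cos δ sin H₀ = 3.1416×0.82904×0.59545 + 0.55919×0.80339×0.00000 = 1.550857 + 0.000000 = 1.550857.
Q̄ = (S₀/π) × [bracket] = (2206/π) × 1.550857 = 1089.0 W/m².
— Configuration B (φ=+69.6°):
Solar declination: sin δ = sin ε · sin λ_s = sin 57.00° × sin 182.9° = -0.04243, so δ = -2.432°.
cos H₀ = −tan(+69.6°) tan(-2.432°) = 0.1142, H₀ = 1.4564 rad.
Bracket: H₀ sin φ sin δ + cos φ cos δ sin H₀ = 1.4564×0.93728×-0.04243 + 0.34857×0.99910×0.99346 = -0.057919 + 0.345979 = 0.288060.
Q̄ = (S₀/π) × [bracket] = (2206/π) × 0.288060 = 202.27 W/m².
Ratio Q̄_A / Q̄_B = 1089.0 / 202.27 = 5.384.

Q̄_A / Q̄_B ≈ 5.38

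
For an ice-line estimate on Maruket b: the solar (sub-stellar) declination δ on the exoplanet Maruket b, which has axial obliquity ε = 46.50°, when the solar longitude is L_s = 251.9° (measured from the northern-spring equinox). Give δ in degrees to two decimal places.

δ = -43.59°

sin δ = sin ε · sin L_s = sin 46.50° × sin 251.9° = -0.689480.
δ = arcsin(-0.689480) = -43.59°.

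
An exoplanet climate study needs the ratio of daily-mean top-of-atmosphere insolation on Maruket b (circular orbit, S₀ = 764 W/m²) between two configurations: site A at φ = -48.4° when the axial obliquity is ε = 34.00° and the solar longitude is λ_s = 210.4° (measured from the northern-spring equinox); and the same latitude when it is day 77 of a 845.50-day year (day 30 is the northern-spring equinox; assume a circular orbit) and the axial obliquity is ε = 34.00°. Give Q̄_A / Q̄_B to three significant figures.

— Configuration A (φ=-48.4°):
Solar declination: sin δ = sin ε · sin λ_s = sin 34.00° × sin 210.4° = -0.28297, so δ = -16.438°.
cos H₀ = −tan(-48.4°) tan(-16.438°) = -0.3323, H₀ = 1.9095 rad.
Bracket: H₀ sin φ sin δ + cos φ cos δ sin H₀ = 1.9095×-0.74780×-0.28297 + 0.66393×0.95913×0.94317 = 0.404060 + 0.600606 = 1.004666.
Q̄ = (S₀/π) × [bracket] = (764/π) × 1.004666 = 244.32 W/m².
— Configuration B (φ=-48.4°):
Solar longitude: λ_s = 360° × (77 − 30)/845.50 = 20.012°.
sin δ = sin 34.00° × sin 20.012° = 0.19136, so δ = +11.032°.
cos H₀ = −tan(-48.4°) tan(+11.032°) = 0.2196, H₀ = 1.3494 rad.
Bracket: H₀ sin φ sin δ + cos φ cos δ sin H₀ = 1.3494×-0.74780×0.19136 + 0.66393×0.98152×0.97559 = -0.193098 + 0.635754 = 0.442656.
Q̄ = (S₀/π) × [bracket] = (764/π) × 0.442656 = 107.65 W/m².
Ratio Q̄_A / Q̄_B = 244.32 / 107.65 = 2.270.

Q̄_A / Q̄_B ≈ 2.27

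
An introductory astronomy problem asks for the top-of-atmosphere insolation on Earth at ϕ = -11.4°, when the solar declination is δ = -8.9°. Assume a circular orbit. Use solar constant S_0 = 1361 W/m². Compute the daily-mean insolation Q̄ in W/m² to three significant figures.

cos h₀ = −tan(-11.4°) tan(-8.900°) = -0.0316, h₀ = 1.6024 rad.
Bracket: h₀ sin ϕ sin δ + cos ϕ cos δ sin h₀ = 1.6024×-0.19766×-0.15471 + 0.98027×0.98796×0.99950 = 0.049001 + 0.967983 = 1.016984.
Q̄ = (S_0/π) × [bracket] = (1361/π) × 1.016984 = 440.6 W/m².

Q̄ ≈ 441 W/m²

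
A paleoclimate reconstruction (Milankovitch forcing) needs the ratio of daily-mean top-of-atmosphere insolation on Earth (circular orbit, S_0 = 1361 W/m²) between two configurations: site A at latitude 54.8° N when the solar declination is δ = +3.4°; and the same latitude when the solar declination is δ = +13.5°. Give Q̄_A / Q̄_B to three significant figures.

Q̄_A / Q̄_B ≈ 0.732

— Configuration A (ϕ=+54.8°):
cos h₀ = −tan(+54.8°) tan(+3.400°) = -0.0842, h₀ = 1.6551 rad.
Bracket: h₀ sin ϕ sin δ + cos ϕ cos δ sin h₀ = 1.6551×0.81714×0.05931 + 0.57643×0.99824×0.99645 = 0.080214 + 0.573373 = 0.653587.
Q̄ = (S_0/π) × [bracket] = (1361/π) × 0.653587 = 283.15 W/m².
— Configuration B (ϕ=+54.8°):
cos h₀ = −tan(+54.8°) tan(+13.500°) = -0.3403, h₀ = 1.9181 rad.
Bracket: h₀ sin ϕ sin δ + cos ϕ cos δ sin h₀ = 1.9181×0.81714×0.23345 + 0.57643×0.97237×0.94030 = 0.365899 + 0.527041 = 0.892940.
Q̄ = (S_0/π) × [bracket] = (1361/π) × 0.892940 = 386.84 W/m².
Ratio Q̄_A / Q̄_B = 283.15 / 386.84 = 0.7320.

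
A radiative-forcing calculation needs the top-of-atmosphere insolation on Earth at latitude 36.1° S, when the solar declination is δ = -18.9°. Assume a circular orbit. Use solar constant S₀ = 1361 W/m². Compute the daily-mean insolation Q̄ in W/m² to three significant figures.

cos H₀ = −tan(-36.1°) tan(-18.900°) = -0.2497, H₀ = 1.8231 rad.
Bracket: H₀ sin φ sin δ + cos φ cos δ sin H₀ = 1.8231×-0.58920×-0.32392 + 0.80799×0.94609×0.96833 = 0.347945 + 0.740222 = 1.088167.
Q̄ = (S₀/π) × [bracket] = (1361/π) × 1.088167 = 471.4 W/m².

Q̄ ≈ 471 W/m²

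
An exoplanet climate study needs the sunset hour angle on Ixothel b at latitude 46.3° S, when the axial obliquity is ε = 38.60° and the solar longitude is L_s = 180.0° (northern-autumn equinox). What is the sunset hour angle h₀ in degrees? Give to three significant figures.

h₀ = 90.0°

Solar declination: sin δ = sin ε · sin L_s = sin 38.60° × sin 180.0° = 0.00000, so δ = +0.000°.
cos h₀ = −tan ϕ · tan δ = −tan(-46.3°) × tan(+0.000°) = 0.0000, so h₀ = 1.5708 rad = 90.00°.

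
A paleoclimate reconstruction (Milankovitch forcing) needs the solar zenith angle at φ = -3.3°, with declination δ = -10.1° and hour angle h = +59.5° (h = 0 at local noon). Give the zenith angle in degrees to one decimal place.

θ_z = 59.4°

cos θ_z = sin φ sin δ + cos φ cos δ cos h = 0.010095 + 0.498845 = 0.508940.
θ_z = arccos(0.508940) = 59.4°.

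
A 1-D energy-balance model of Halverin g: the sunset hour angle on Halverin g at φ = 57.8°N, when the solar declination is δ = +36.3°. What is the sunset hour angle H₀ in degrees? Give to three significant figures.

H₀ = 180°

Sunrise equation: cos H₀ = −tan φ · tan δ = -1.1665 ≤ −1, so the host star never sets (polar day) and H₀ = π.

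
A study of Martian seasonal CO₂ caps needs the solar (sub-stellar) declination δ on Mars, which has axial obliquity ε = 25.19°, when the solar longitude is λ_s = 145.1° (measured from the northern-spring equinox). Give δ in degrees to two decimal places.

δ = +14.09°

sin δ = sin ε · sin λ_s = sin 25.19° × sin 145.1° = 0.243518.
δ = arcsin(0.243518) = +14.09°.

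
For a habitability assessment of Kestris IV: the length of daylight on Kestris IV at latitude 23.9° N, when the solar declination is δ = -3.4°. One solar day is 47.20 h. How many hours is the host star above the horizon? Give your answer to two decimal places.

23.20 h

cos H₀ = −tan φ · tan δ = −tan(+23.9°) × tan(-3.400°) = 0.0263, so H₀ = 1.5445 rad = 88.49°.
Daylight = 2H₀/(2π) × 47.20 h = (1.5445/π) × 47.20 = 23.20 h.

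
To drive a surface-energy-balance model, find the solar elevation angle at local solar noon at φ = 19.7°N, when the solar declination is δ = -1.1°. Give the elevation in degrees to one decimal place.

At local noon the hour angle is zero, so the zenith angle equals |φ − δ| = |+19.7° − (-1.100°)| = 20.800°.
Elevation = 90° − 20.800° = 69.2°.

69.2°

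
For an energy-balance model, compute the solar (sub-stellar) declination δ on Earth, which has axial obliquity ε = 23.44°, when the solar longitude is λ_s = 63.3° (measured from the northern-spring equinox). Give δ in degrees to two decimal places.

δ = +20.82°

sin δ = sin ε · sin λ_s = sin 23.44° × sin 63.3° = 0.355373.
δ = arcsin(0.355373) = +20.82°.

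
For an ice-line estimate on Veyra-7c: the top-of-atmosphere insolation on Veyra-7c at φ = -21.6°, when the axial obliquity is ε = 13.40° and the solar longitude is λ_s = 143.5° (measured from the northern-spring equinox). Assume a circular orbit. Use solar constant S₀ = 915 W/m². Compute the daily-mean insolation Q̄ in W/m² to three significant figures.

Solar declination: sin δ = sin ε · sin λ_s = sin 13.40° × sin 143.5° = 0.13785, so δ = +7.923°.
cos H₀ = −tan(-21.6°) tan(+7.923°) = 0.0551, H₀ = 1.5157 rad.
Bracket: H₀ sin φ sin δ + cos φ cos δ sin H₀ = 1.5157×-0.36812×0.13785 + 0.92978×0.99045×0.99848 = -0.076915 + 0.919501 = 0.842586.
Q̄ = (S₀/π) × [bracket] = (915/π) × 0.842586 = 245.4 W/m².

Q̄ ≈ 245 W/m²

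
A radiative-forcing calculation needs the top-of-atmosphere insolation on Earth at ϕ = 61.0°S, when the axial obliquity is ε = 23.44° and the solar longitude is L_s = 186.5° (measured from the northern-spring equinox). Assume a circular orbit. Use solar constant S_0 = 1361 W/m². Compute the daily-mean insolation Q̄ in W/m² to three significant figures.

Solar declination: sin δ = sin ε · sin L_s = sin 23.44° × sin 186.5° = -0.04503, so δ = -2.581°.
cos h₀ = −tan(-61.0°) tan(-2.581°) = -0.0813, h₀ = 1.6522 rad.
Bracket: h₀ sin ϕ sin δ + cos ϕ cos δ sin h₀ = 1.6522×-0.87462×-0.04503 + 0.48481×0.99899×0.99669 = 0.065070 + 0.482717 = 0.547787.
Q̄ = (S_0/π) × [bracket] = (1361/π) × 0.547787 = 237.3 W/m².

Q̄ ≈ 237 W/m²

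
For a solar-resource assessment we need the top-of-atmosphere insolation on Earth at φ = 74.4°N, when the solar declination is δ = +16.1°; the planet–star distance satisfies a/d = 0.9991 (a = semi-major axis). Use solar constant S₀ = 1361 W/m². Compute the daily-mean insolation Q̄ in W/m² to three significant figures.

cos H₀ = −tan(+74.4°) tan(+16.100°) = -1.0338 ≤ −1 ⇒ polar day, H₀ = π.
Bracket: H₀ sin φ sin δ + cos φ cos δ sin H₀ = 3.1416×0.96316×0.27731 + 0.26892×0.96078×0.00000 = 0.839102 + 0.000000 = 0.839102.
Inverse-square distance factor (a/d)² = 0.9991² = 0.998201.
Q̄ = (S₀/π) × 0.998201 × [bracket] = (1361/π) × 0.998201 × 0.839102 = 362.9 W/m².

Q̄ ≈ 363 W/m²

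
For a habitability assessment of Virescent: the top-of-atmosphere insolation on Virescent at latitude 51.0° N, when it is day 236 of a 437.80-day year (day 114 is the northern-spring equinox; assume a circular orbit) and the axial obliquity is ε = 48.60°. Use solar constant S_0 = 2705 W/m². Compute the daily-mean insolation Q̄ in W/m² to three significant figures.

Solar longitude: L_s = 360° × (236 − 114)/437.80 = 100.320°.
sin δ = sin 48.60° × sin 100.320° = 0.73798, so δ = +47.559°.
cos h₀ = −tan(+51.0°) tan(+47.559°) = -1.3505 ≤ −1 ⇒ polar day, h₀ = π.
Bracket: h₀ sin ϕ sin δ + cos ϕ cos δ sin h₀ = 3.1416×0.77715×0.73798 + 0.62932×0.67483×0.00000 = 1.801774 + 0.000000 = 1.801774.
Q̄ = (S_0/π) × [bracket] = (2705/π) × 1.801774 = 1551 W/m².

Q̄ ≈ 1.55e+03 W/m²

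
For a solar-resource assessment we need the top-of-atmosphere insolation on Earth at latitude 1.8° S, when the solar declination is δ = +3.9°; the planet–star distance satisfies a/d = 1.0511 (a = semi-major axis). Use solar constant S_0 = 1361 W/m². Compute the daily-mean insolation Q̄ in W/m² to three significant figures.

cos h₀ = −tan(-1.8°) tan(+3.900°) = 0.0021, h₀ = 1.5687 rad.
Bracket: h₀ sin ϕ sin δ + cos ϕ cos δ sin h₀ = 1.5687×-0.03141×0.06802 + 0.99951×0.99768×1.00000 = -0.003352 + 0.997191 = 0.993839.
Inverse-square distance factor (a/d)² = 1.0511² = 1.104811.
Q̄ = (S_0/π) × 1.104811 × [bracket] = (1361/π) × 1.104811 × 0.993839 = 475.7 W/m².

Q̄ ≈ 476 W/m²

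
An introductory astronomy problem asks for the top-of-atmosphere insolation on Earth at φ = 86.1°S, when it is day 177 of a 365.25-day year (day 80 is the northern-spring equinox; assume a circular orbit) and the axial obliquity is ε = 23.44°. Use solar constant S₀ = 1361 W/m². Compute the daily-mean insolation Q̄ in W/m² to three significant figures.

Solar longitude: λ_s = 360° × (177 − 80)/365.25 = 95.606°.
sin δ = sin 23.44° × sin 95.606° = 0.39589, so δ = +23.321°.
cos H₀ = −tan(-86.1°) tan(+23.321°) = 6.3237 ≥ 1 ⇒ polar night, H₀ = 0 and Q̄ = 0.

Q̄ ≈ 0.00 W/m²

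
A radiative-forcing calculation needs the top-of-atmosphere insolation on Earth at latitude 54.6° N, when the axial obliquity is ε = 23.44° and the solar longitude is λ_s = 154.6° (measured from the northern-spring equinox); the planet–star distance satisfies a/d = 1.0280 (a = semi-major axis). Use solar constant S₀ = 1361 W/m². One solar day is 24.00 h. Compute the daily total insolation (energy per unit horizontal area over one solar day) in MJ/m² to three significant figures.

Solar declination: sin δ = sin ε · sin λ_s = sin 23.44° × sin 154.6° = 0.17063, so δ = +9.824°.
cos H₀ = −tan(+54.6°) tan(+9.824°) = -0.2437, H₀ = 1.8169 rad.
Bracket: H₀ sin φ sin δ + cos φ cos δ sin H₀ = 1.8169×0.81513×0.17063 + 0.57928×0.98534×0.96986 = 0.252705 + 0.553584 = 0.806289.
Inverse-square distance factor (a/d)² = 1.0280² = 1.056784.
Q̄ = (S₀/π) × 1.056784 × [bracket] = (1361/π) × 1.056784 × 0.806289 = 369.13 W/m².
Daily total = Q̄ × 24.00 h × 3600 s/h = 369.13 × 24.00 × 3600 / 10⁶ = 31.89 MJ/m².

31.9 MJ/m²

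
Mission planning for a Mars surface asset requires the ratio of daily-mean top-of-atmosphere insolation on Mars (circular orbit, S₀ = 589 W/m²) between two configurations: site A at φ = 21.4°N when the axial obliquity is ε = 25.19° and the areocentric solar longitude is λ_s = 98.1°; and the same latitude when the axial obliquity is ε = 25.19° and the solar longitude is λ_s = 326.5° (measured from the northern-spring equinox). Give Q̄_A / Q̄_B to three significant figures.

— Configuration A (φ=+21.4°):
sin δ = sin 25.19° × sin 98.1° = 0.42138, so δ = +24.921°.
cos H₀ = −tan(+21.4°) tan(+24.921°) = -0.1821, H₀ = 1.7539 rad.
Bracket: H₀ sin φ sin δ + cos φ cos δ sin H₀ = 1.7539×0.36488×0.42138 + 0.93106×0.90689×0.98328 = 0.269668 + 0.830251 = 1.099919.
Q̄ = (S₀/π) × [bracket] = (589/π) × 1.099919 = 206.22 W/m².
— Configuration B (φ=+21.4°):
Solar declination: sin δ = sin ε · sin λ_s = sin 25.19° × sin 326.5° = -0.23492, so δ = -13.587°.
cos H₀ = −tan(+21.4°) tan(-13.587°) = 0.0947, H₀ = 1.4759 rad.
Bracket: H₀ sin φ sin δ + cos φ cos δ sin H₀ = 1.4759×0.36488×-0.23492 + 0.93106×0.97202×0.99550 = -0.126511 + 0.900936 = 0.774425.
Q̄ = (S₀/π) × [bracket] = (589/π) × 0.774425 = 145.19 W/m².
Ratio Q̄_A / Q̄_B = 206.22 / 145.19 = 1.420.

Q̄_A / Q̄_B ≈ 1.42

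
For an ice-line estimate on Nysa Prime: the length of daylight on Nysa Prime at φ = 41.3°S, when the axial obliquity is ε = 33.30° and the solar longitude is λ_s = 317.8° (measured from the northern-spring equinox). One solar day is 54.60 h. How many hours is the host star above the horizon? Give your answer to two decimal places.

Solar declination: sin δ = sin ε · sin λ_s = sin 33.30° × sin 317.8° = -0.36879, so δ = -21.641°.
cos H₀ = −tan φ · tan δ = −tan(-41.3°) × tan(-21.641°) = -0.3486, so H₀ = 1.9268 rad = 110.40°.
Daylight = 2H₀/(2π) × 54.60 h = (1.9268/π) × 54.60 = 33.49 h.

33.49 h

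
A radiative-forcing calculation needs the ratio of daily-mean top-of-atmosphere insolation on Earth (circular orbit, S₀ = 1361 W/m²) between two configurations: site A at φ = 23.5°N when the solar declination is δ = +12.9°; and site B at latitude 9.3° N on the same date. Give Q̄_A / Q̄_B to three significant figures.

Q̄_A / Q̄_B ≈ 1.02

— Configuration A (φ=+23.5°):
cos H₀ = −tan(+23.5°) tan(+12.900°) = -0.0996, H₀ = 1.6705 rad.
Bracket: H₀ sin φ sin δ + cos φ cos δ sin H₀ = 1.6705×0.39875×0.22325 + 0.91706×0.97476×0.99503 = 0.148709 + 0.889471 = 1.038180.
Q̄ = (S₀/π) × [bracket] = (1361/π) × 1.038180 = 449.76 W/m².
— Configuration B (φ=+9.3°):
cos H₀ = −tan(+9.3°) tan(+12.900°) = -0.0375, H₀ = 1.6083 rad.
Bracket: H₀ sin φ sin δ + cos φ cos δ sin H₀ = 1.6083×0.16160×0.22325 + 0.98686×0.97476×0.99930 = 0.058023 + 0.961278 = 1.019301.
Q̄ = (S₀/π) × [bracket] = (1361/π) × 1.019301 = 441.58 W/m².
Ratio Q̄_A / Q̄_B = 449.76 / 441.58 = 1.019.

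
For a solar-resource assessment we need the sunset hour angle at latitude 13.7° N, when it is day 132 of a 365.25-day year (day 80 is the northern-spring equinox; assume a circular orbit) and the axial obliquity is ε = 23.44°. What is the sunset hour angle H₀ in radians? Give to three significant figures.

Solar longitude: λ_s = 360° × (132 − 80)/365.25 = 51.253°.
sin δ = sin 23.44° × sin 51.253° = 0.31024, so δ = +18.074°.
cos H₀ = −tan φ · tan δ = −tan(+13.7°) × tan(+18.074°) = -0.0796, so H₀ = 1.6504 rad = 94.56°.

H₀ = 1.65 rad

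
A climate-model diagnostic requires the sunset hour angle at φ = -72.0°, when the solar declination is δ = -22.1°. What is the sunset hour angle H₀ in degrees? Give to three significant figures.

H₀ = 180°

Sunrise equation: cos H₀ = −tan φ · tan δ = -1.2497 ≤ −1, so the Sun never sets (polar day) and H₀ = π.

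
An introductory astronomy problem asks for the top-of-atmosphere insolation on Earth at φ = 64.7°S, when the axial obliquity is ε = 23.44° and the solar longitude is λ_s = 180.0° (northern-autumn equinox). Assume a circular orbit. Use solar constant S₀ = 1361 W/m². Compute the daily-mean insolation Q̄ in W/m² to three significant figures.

Solar declination: sin δ = sin ε · sin λ_s = sin 23.44° × sin 180.0° = 0.00000, so δ = +0.000°.
cos H₀ = −tan(-64.7°) tan(+0.000°) = 0.0000, H₀ = 1.5708 rad.
Bracket: H₀ sin φ sin δ + cos φ cos δ sin H₀ = 1.5708×-0.90408×0.00000 + 0.42736×1.00000×1.00000 = -0.000000 + 0.427360 = 0.427360.
Q̄ = (S₀/π) × [bracket] = (1361/π) × 0.427360 = 185.1 W/m².

Q̄ ≈ 185 W/m²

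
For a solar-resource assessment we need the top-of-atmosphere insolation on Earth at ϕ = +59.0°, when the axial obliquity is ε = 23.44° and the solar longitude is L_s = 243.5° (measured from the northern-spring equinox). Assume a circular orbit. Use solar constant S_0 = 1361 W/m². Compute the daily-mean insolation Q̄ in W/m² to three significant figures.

Q̄ ≈ 44.4 W/m²

Solar declination: sin δ = sin ε · sin L_s = sin 23.44° × sin 243.5° = -0.35599, so δ = -20.854°.
cos h₀ = −tan(+59.0°) tan(-20.854°) = 0.6340, h₀ = 0.8841 rad.
Bracket: h₀ sin ϕ sin δ + cos ϕ cos δ sin h₀ = 0.8841×0.85717×-0.35599 + 0.51504×0.93449×0.77333 = -0.269778 + 0.372204 = 0.102426.
Q̄ = (S_0/π) × [bracket] = (1361/π) × 0.102426 = 44.37 W/m².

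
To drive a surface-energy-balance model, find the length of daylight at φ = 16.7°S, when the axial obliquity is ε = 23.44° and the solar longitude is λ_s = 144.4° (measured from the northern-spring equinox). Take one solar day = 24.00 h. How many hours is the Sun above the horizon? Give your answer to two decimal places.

11.45 h

Solar declination: sin δ = sin ε · sin λ_s = sin 23.44° × sin 144.4° = 0.23156, so δ = +13.389°.
cos H₀ = −tan φ · tan δ = −tan(-16.7°) × tan(+13.389°) = 0.0714, so H₀ = 1.4993 rad = 85.90°.
Daylight = 2H₀/(2π) × 24.00 h = (1.4993/π) × 24.00 = 11.45 h.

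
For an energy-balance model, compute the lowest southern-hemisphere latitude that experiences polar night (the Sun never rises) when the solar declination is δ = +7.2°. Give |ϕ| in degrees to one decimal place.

|ϕ| = 82.8°

Polar night requires cos h₀ = −tan ϕ tan δ ≥ 1, i.e. tan ϕ tan δ ≤ −1.
The boundary is |tan ϕ| · |tan δ| = 1, so |ϕ| = 90° − |δ| = 90° − 7.2° = 82.8° in the southern hemisphere.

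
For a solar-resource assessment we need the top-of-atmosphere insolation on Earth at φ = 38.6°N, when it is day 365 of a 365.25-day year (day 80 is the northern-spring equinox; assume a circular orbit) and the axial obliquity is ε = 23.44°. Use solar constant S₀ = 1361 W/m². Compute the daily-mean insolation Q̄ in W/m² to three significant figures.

Solar longitude: λ_s = 360° × (365 − 80)/365.25 = 280.903°.
sin δ = sin 23.44° × sin 280.903° = -0.39061, so δ = -22.992°.
cos H₀ = −tan(+38.6°) tan(-22.992°) = 0.3387, H₀ = 1.2252 rad.
Bracket: H₀ sin φ sin δ + cos φ cos δ sin H₀ = 1.2252×0.62388×-0.39061 + 0.78152×0.92056×0.94088 = -0.298574 + 0.676903 = 0.378329.
Q̄ = (S₀/π) × [bracket] = (1361/π) × 0.378329 = 163.9 W/m².

Q̄ ≈ 164 W/m²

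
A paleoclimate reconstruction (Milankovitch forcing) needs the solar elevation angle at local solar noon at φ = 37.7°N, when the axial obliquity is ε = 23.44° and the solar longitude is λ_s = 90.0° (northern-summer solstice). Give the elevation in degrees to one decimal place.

75.7°

Solar declination: sin δ = sin ε · sin λ_s = sin 23.44° × sin 90.0° = 0.39779, so δ = +23.440°.
At local noon the hour angle is zero, so the zenith angle equals |φ − δ| = |+37.7° − (+23.440°)| = 14.260°.
Elevation = 90° − 14.260° = 75.7°.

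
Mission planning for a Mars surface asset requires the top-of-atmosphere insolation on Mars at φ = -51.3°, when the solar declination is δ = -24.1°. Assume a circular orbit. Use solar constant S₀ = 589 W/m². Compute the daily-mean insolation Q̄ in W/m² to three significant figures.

cos H₀ = −tan(-51.3°) tan(-24.100°) = -0.5583, H₀ = 2.1632 rad.
Bracket: H₀ sin φ sin δ + cos φ cos δ sin H₀ = 2.1632×-0.78043×-0.40833 + 0.62524×0.91283×0.82961 = 0.689353 + 0.473490 = 1.162843.
Q̄ = (S₀/π) × [bracket] = (589/π) × 1.162843 = 218.0 W/m².

Q̄ ≈ 218 W/m²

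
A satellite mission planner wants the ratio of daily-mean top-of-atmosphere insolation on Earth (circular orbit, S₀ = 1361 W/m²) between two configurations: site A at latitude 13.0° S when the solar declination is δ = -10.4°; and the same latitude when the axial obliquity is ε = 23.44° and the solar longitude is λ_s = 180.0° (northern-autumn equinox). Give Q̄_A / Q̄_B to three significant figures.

— Configuration A (φ=-13.0°):
cos H₀ = −tan(-13.0°) tan(-10.400°) = -0.0424, H₀ = 1.6132 rad.
Bracket: H₀ sin φ sin δ + cos φ cos δ sin H₀ = 1.6132×-0.22495×-0.18052 + 0.97437×0.98357×0.99910 = 0.065509 + 0.957499 = 1.023008.
Q̄ = (S₀/π) × [bracket] = (1361/π) × 1.023008 = 443.19 W/m².
— Configuration B (φ=-13.0°):
Solar declination: sin δ = sin ε · sin λ_s = sin 23.44° × sin 180.0° = 0.00000, so δ = +0.000°.
cos H₀ = −tan(-13.0°) tan(+0.000°) = 0.0000, H₀ = 1.5708 rad.
Bracket: H₀ sin φ sin δ + cos φ cos δ sin H₀ = 1.5708×-0.22495×0.00000 + 0.97437×1.00000×1.00000 = -0.000000 + 0.974370 = 0.974370.
Q̄ = (S₀/π) × [bracket] = (1361/π) × 0.974370 = 422.12 W/m².
Ratio Q̄_A / Q̄_B = 443.19 / 422.12 = 1.050.

Q̄_A / Q̄_B ≈ 1.05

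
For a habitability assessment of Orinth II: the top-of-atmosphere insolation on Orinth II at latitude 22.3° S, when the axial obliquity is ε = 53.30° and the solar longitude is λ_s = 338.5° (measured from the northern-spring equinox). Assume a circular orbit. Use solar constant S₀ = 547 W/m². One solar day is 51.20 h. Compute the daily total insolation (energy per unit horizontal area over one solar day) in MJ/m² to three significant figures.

34.2 MJ/m²

Solar declination: sin δ = sin ε · sin λ_s = sin 53.30° × sin 338.5° = -0.29385, so δ = -17.089°.
cos H₀ = −tan(-22.3°) tan(-17.089°) = -0.1261, H₀ = 1.6972 rad.
Bracket: H₀ sin φ sin δ + cos φ cos δ sin H₀ = 1.6972×-0.37946×-0.29385 + 0.92521×0.95585×0.99202 = 0.189245 + 0.877305 = 1.066550.
Q̄ = (S₀/π) × [bracket] = (547/π) × 1.066550 = 185.70 W/m².
Daily total = Q̄ × 51.20 h × 3600 s/h = 185.70 × 51.20 × 3600 / 10⁶ = 34.23 MJ/m².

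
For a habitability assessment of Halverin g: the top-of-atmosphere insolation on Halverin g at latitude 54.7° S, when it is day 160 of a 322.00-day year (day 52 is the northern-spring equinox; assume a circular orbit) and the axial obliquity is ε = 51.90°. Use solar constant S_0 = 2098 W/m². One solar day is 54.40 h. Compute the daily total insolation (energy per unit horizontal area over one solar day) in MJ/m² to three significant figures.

Solar longitude: L_s = 360° × (160 − 52)/322.00 = 120.745°.
sin δ = sin 51.90° × sin 120.745° = 0.67633, so δ = +42.557°.
cos h₀ = −tan(-54.7°) tan(+42.557°) = 1.2968 ≥ 1 ⇒ polar night, h₀ = 0 and Q̄ = 0.
Daily total = Q̄ × 54.40 h × 3600 s/h = 0.00 MJ/m².

0.00 MJ/m²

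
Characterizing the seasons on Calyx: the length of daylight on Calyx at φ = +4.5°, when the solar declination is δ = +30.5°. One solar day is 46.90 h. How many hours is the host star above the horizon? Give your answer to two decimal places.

24.14 h

cos H₀ = −tan φ · tan δ = −tan(+4.5°) × tan(+30.500°) = -0.0464, so H₀ = 1.6172 rad = 92.66°.
Daylight = 2H₀/(2π) × 46.90 h = (1.6172/π) × 46.90 = 24.14 h.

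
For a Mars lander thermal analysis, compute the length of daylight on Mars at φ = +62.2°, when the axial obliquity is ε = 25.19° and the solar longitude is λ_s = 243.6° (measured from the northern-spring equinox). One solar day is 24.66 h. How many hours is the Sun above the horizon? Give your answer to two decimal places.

Solar declination: sin δ = sin ε · sin λ_s = sin 25.19° × sin 243.6° = -0.38123, so δ = -22.410°.
cos H₀ = −tan φ · tan δ = −tan(+62.2°) × tan(-22.410°) = 0.7821, so H₀ = 0.6727 rad = 38.54°.
Daylight = 2H₀/(2π) × 24.66 h = (0.6727/π) × 24.66 = 5.28 h.

5.28 h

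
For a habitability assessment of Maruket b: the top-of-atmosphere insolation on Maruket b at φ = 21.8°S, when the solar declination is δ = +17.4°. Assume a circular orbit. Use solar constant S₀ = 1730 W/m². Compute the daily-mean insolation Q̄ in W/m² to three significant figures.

cos H₀ = −tan(-21.8°) tan(+17.400°) = 0.1253, H₀ = 1.4451 rad.
Bracket: H₀ sin φ sin δ + cos φ cos δ sin H₀ = 1.4451×-0.37137×0.29904 + 0.92849×0.95424×0.99211 = -0.160485 + 0.879012 = 0.718527.
Q̄ = (S₀/π) × [bracket] = (1730/π) × 0.718527 = 395.7 W/m².

Q̄ ≈ 396 W/m²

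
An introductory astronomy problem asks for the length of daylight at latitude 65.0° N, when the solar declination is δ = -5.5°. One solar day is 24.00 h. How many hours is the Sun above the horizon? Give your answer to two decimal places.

cos h₀ = −tan ϕ · tan δ = −tan(+65.0°) × tan(-5.500°) = 0.2065, so h₀ = 1.3628 rad = 78.08°.
Daylight = 2h₀/(2π) × 24.00 h = (1.3628/π) × 24.00 = 10.41 h.

10.41 h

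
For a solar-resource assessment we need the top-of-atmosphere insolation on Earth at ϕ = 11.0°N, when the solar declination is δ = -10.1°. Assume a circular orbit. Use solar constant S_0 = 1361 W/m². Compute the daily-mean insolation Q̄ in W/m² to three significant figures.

cos h₀ = −tan(+11.0°) tan(-10.100°) = 0.0346, h₀ = 1.5362 rad.
Bracket: h₀ sin ϕ sin δ + cos ϕ cos δ sin h₀ = 1.5362×0.19081×-0.17537 + 0.98163×0.98450×0.99940 = -0.051405 + 0.965835 = 0.914430.
Q̄ = (S_0/π) × [bracket] = (1361/π) × 0.914430 = 396.1 W/m².

Q̄ ≈ 396 W/m²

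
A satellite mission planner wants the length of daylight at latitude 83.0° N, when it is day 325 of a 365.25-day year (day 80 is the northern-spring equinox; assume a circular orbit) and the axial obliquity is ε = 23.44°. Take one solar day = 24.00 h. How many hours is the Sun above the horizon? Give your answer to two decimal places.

Solar longitude: λ_s = 360° × (325 − 80)/365.25 = 241.478°.
sin δ = sin 23.44° × sin 241.478° = -0.34951, so δ = -20.457°.
cos H₀ = −tan φ · tan δ = 3.0382 ≥ 1, so the Sun never rises (polar night) and H₀ = 0.
Daylight = 2H₀/(2π) × 24.00 h = (0.0000/π) × 24.00 = 0.00 h.

0.00 h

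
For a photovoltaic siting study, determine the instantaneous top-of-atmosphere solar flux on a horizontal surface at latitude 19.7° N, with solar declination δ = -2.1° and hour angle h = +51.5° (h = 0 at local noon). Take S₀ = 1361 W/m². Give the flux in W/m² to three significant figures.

780 W/m²

cos θ_z = sin φ sin δ + cos φ cos δ cos h = -0.012352 + 0.585686 = 0.573334.
Flux = S₀ · cos θ_z = 1361 × 0.573334 = 780.3 W/m².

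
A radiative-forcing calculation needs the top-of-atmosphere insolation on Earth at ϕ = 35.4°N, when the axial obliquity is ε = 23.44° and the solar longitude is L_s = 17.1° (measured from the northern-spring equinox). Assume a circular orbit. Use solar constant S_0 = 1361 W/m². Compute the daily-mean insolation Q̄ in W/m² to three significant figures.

Solar declination: sin δ = sin ε · sin L_s = sin 23.44° × sin 17.1° = 0.11697, so δ = +6.717°.
cos h₀ = −tan(+35.4°) tan(+6.717°) = -0.0837, h₀ = 1.6546 rad.
Bracket: h₀ sin ϕ sin δ + cos ϕ cos δ sin h₀ = 1.6546×0.57928×0.11697 + 0.81513×0.99314×0.99649 = 0.112113 + 0.806697 = 0.918810.
Q̄ = (S_0/π) × [bracket] = (1361/π) × 0.918810 = 398.0 W/m².

Q̄ ≈ 398 W/m²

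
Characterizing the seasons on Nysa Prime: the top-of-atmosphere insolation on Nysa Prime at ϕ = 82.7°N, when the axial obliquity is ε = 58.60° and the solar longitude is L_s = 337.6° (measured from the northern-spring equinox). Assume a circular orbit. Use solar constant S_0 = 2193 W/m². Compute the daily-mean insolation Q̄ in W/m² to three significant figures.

Q̄ ≈ 0.00 W/m²

Solar declination: sin δ = sin ε · sin L_s = sin 58.60° × sin 337.6° = -0.32526, so δ = -18.982°.
cos h₀ = −tan(+82.7°) tan(-18.982°) = 2.6851 ≥ 1 ⇒ polar night, h₀ = 0 and Q̄ = 0.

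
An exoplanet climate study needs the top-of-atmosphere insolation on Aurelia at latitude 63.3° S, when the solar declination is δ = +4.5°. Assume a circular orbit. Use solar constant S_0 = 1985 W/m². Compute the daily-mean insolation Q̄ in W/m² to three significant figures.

cos h₀ = −tan(-63.3°) tan(+4.500°) = 0.1565, h₀ = 1.4137 rad.
Bracket: h₀ sin ϕ sin δ + cos ϕ cos δ sin h₀ = 1.4137×-0.89337×0.07846 + 0.44932×0.99692×0.98768 = -0.099092 + 0.442418 = 0.343326.
Q̄ = (S_0/π) × [bracket] = (1985/π) × 0.343326 = 216.9 W/m².

Q̄ ≈ 217 W/m²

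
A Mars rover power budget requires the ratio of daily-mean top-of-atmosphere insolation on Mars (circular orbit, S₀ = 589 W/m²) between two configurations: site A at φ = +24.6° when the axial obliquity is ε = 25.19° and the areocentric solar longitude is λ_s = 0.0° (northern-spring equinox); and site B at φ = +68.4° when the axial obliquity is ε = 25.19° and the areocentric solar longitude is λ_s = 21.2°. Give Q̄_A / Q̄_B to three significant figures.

Q̄_A / Q̄_B ≈ 1.47

— Configuration A (φ=+24.6°):
sin δ = sin 25.19° × sin 0.0° = 0.00000, so δ = +0.000°.
cos H₀ = −tan(+24.6°) tan(+0.000°) = -0.0000, H₀ = 1.5708 rad.
Bracket: H₀ sin φ sin δ + cos φ cos δ sin H₀ = 1.5708×0.41628×0.00000 + 0.90924×1.00000×1.00000 = 0.000000 + 0.909240 = 0.909240.
Q̄ = (S₀/π) × [bracket] = (589/π) × 0.909240 = 170.47 W/m².
— Configuration B (φ=+68.4°):
sin δ = sin 25.19° × sin 21.2° = 0.15392, so δ = +8.854°.
cos H₀ = −tan(+68.4°) tan(+8.854°) = -0.3934, H₀ = 1.9752 rad.
Bracket: H₀ sin φ sin δ + cos φ cos δ sin H₀ = 1.9752×0.92978×0.15392 + 0.36812×0.98808×0.91935 = 0.282674 + 0.334397 = 0.617071.
Q̄ = (S₀/π) × [bracket] = (589/π) × 0.617071 = 115.69 W/m².
Ratio Q̄_A / Q̄_B = 170.47 / 115.69 = 1.474.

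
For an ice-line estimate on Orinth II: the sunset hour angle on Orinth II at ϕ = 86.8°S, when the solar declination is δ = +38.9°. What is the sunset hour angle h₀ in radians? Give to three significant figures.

h₀ = 0.00 rad

cos h₀ = −tan ϕ · tan δ = 14.4324 ≥ 1, so the host star never rises (polar night) and h₀ = 0.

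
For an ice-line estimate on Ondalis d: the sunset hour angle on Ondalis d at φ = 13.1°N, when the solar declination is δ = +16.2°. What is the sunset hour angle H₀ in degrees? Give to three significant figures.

cos H₀ = −tan φ · tan δ = −tan(+13.1°) × tan(+16.200°) = -0.0676, so H₀ = 1.6385 rad = 93.88°.

H₀ = 93.9°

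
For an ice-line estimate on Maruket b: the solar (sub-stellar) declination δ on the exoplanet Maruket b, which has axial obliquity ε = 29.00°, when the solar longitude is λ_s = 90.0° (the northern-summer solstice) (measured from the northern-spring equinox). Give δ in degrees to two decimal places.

δ = +29.00°

sin δ = sin ε · sin λ_s = sin 29.00° × sin 90.0° = 0.484810.
δ = arcsin(0.484810) = +29.00°.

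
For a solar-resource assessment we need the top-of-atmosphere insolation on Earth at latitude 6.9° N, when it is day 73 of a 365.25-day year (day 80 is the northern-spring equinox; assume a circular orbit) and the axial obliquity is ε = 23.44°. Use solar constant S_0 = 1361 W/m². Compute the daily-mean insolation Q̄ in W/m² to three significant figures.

Solar longitude: L_s = 360° × (73 − 80)/365.25 = -6.899°, i.e. -6.899° + 360° = 353.101°.
sin δ = sin 23.44° × sin 353.101° = -0.04778, so δ = -2.739°.
cos h₀ = −tan(+6.9°) tan(-2.739°) = 0.0058, h₀ = 1.5650 rad.
Bracket: h₀ sin ϕ sin δ + cos ϕ cos δ sin h₀ = 1.5650×0.12014×-0.04778 + 0.99276×0.99886×0.99998 = -0.008984 + 0.991608 = 0.982624.
Q̄ = (S_0/π) × [bracket] = (1361/π) × 0.982624 = 425.7 W/m².

Q̄ ≈ 426 W/m²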